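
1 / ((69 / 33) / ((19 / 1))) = 209 / 23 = 9.09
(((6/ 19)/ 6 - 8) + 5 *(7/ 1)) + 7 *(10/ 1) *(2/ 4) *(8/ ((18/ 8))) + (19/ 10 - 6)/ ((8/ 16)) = 122519/ 855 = 143.30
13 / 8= 1.62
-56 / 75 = -0.75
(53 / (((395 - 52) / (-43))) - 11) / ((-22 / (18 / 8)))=13617 / 7546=1.80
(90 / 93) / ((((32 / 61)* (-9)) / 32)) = -610 / 93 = -6.56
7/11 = 0.64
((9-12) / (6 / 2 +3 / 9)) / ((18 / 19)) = -19 / 20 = -0.95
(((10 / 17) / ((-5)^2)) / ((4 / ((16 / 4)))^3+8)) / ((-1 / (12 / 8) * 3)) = -1 / 765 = -0.00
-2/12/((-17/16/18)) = 48/17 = 2.82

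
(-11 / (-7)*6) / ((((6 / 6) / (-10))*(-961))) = 660 / 6727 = 0.10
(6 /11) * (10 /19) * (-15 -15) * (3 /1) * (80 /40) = -10800 /209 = -51.67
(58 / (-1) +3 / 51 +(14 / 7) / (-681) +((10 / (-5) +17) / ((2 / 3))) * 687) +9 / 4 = 713226827 / 46308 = 15401.81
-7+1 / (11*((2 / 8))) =-73 / 11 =-6.64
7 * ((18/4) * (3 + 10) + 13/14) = 416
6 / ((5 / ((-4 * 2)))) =-48 / 5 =-9.60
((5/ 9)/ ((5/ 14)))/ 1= 14/ 9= 1.56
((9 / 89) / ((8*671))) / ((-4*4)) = -9 / 7644032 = -0.00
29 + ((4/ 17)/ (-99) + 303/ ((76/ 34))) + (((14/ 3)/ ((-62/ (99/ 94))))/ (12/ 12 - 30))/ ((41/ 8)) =18230941017827/ 110792182842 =164.55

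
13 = 13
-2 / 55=-0.04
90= 90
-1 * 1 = -1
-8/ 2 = -4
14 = 14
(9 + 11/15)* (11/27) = 1606/405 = 3.97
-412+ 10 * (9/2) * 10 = 38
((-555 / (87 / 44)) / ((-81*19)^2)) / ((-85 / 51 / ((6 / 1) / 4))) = 814 / 7631901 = 0.00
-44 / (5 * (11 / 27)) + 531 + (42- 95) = 2282 / 5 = 456.40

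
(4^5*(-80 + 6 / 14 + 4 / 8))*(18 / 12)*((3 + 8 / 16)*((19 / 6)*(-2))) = 2692224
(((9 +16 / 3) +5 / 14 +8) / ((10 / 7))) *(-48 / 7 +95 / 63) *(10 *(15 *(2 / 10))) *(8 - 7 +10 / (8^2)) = -11882957 / 4032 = -2947.16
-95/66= -1.44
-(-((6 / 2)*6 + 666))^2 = -467856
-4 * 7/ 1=-28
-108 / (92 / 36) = -972 / 23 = -42.26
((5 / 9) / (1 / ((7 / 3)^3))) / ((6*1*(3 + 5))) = 1715 / 11664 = 0.15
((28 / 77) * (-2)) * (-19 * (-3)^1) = -456 / 11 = -41.45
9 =9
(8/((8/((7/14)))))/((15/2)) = 1/15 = 0.07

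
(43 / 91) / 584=43 / 53144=0.00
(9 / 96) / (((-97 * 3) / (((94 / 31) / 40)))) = -0.00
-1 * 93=-93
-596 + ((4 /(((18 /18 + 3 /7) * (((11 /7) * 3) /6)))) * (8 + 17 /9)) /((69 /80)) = -3792172 /6831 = -555.14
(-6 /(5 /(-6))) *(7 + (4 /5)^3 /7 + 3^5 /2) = 4050054 /4375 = 925.73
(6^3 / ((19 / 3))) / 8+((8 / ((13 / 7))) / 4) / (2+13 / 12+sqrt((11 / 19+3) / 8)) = 4049241 / 874627 - 144* sqrt(646) / 46033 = 4.55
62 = 62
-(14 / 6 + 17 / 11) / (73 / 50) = -2.66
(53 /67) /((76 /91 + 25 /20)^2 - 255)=-7022288 /2225096733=-0.00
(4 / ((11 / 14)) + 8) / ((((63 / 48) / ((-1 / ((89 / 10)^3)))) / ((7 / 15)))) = -51200 / 7754659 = -0.01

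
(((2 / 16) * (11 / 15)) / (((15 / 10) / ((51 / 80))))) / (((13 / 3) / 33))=6171 / 20800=0.30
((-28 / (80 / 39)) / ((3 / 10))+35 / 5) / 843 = -77 / 1686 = -0.05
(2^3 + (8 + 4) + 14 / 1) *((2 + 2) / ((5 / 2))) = 272 / 5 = 54.40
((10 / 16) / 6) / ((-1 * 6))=-5 / 288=-0.02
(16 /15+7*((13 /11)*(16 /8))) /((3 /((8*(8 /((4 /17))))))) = 790432 /495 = 1596.83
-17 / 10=-1.70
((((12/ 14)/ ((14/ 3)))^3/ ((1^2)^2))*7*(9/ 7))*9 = 59049/ 117649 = 0.50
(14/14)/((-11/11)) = -1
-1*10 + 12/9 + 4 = -14/3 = -4.67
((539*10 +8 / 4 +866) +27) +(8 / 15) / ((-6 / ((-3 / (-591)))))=55716521 / 8865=6285.00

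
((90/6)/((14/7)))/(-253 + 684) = 0.02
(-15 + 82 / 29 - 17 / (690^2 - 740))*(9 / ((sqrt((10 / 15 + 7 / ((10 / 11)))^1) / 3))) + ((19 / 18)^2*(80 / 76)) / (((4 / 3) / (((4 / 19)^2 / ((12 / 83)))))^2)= 34445 / 555579 - 4530669471*sqrt(7530) / 3460145440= -113.56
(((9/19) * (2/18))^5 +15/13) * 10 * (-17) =-6314054660/32189287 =-196.15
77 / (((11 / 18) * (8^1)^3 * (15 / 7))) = 147 / 1280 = 0.11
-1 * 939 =-939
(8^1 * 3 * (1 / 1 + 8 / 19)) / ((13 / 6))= 3888 / 247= 15.74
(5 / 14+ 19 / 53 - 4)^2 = 5938969 / 550564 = 10.79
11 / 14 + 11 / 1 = 11.79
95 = 95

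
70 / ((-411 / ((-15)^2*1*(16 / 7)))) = -87.59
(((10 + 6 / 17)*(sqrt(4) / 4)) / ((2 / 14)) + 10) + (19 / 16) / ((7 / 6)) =44985 / 952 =47.25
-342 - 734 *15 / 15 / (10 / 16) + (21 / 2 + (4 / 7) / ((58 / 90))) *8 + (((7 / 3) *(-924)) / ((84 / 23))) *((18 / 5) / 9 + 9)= -21237169 / 3045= -6974.44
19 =19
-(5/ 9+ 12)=-12.56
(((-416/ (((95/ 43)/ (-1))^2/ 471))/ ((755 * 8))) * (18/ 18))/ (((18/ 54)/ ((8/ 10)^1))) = -543428496/ 34069375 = -15.95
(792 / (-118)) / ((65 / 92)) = -36432 / 3835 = -9.50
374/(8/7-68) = -1309/234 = -5.59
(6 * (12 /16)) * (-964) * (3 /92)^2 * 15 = -292815 /4232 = -69.19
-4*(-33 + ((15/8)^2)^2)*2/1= 84543/512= 165.12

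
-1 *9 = -9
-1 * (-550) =550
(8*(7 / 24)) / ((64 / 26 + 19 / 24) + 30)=728 / 10375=0.07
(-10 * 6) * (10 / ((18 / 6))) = -200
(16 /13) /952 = 2 /1547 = 0.00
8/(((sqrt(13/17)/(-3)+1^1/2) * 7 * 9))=32 * sqrt(221)/2121+272/707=0.61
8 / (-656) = -1 / 82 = -0.01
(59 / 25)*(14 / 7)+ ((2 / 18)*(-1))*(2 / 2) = 1037 / 225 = 4.61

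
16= 16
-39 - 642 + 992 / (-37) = -26189 / 37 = -707.81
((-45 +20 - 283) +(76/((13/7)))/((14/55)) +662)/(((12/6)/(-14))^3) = -2295356/13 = -176565.85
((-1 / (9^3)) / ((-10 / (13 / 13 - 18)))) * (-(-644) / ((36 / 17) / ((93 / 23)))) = -62713 / 21870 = -2.87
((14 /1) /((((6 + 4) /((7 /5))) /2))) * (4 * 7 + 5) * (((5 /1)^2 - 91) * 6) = -1280664 /25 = -51226.56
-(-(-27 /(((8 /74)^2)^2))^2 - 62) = 2560597525971641 /65536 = 39071617522.76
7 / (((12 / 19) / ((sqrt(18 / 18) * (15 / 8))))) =20.78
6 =6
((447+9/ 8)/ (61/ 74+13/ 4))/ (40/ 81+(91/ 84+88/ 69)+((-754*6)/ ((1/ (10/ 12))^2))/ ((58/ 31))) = -54915030/ 836956831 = -0.07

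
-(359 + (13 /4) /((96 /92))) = -34763 /96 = -362.11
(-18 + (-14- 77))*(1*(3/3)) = -109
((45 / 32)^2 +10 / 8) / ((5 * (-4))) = -661 / 4096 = -0.16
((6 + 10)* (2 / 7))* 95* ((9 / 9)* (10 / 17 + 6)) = 48640 / 17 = 2861.18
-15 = -15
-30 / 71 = -0.42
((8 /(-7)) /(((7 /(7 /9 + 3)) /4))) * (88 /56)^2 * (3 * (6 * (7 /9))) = -263296 /3087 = -85.29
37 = 37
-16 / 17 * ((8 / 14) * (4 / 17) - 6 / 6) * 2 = 3296 / 2023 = 1.63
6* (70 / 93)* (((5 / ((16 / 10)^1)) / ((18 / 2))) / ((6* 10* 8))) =175 / 53568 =0.00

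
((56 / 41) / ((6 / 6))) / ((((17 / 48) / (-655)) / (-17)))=1760640 / 41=42942.44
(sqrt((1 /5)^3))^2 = 1 /125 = 0.01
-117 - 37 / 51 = -6004 / 51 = -117.73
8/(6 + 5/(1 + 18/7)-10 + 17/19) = -380/81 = -4.69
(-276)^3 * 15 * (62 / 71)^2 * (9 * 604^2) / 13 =-3980322585547223040 / 65533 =-60737683084052.66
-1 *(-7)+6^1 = 13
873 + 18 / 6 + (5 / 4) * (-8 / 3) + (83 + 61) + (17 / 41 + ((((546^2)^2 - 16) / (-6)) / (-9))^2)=80958976086691896613943 / 29889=2708654558087988778.95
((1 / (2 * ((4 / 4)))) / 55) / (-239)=-1 / 26290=-0.00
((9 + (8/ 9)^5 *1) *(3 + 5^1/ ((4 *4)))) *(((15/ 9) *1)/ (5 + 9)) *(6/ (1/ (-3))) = -149515385/ 2204496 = -67.82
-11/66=-1/6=-0.17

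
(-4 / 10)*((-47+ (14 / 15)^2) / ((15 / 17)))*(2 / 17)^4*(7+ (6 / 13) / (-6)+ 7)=60115168 / 1077789375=0.06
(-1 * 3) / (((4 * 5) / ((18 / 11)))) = -27 / 110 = -0.25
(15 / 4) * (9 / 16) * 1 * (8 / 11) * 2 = 135 / 44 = 3.07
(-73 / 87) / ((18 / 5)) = -0.23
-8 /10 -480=-2404 /5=-480.80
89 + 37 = 126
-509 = -509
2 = 2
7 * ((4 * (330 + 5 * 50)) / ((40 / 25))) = 10150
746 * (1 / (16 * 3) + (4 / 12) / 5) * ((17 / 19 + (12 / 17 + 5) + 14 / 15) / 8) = 47653361 / 775200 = 61.47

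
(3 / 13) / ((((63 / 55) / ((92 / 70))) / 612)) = 103224 / 637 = 162.05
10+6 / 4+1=25 / 2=12.50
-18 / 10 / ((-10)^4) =-9 / 50000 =-0.00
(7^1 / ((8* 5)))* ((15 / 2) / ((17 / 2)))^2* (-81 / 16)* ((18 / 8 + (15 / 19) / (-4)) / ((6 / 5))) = -1658475 / 1405696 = -1.18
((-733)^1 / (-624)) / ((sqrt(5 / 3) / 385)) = 56441 * sqrt(15) / 624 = 350.31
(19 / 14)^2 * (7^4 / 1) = 17689 / 4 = 4422.25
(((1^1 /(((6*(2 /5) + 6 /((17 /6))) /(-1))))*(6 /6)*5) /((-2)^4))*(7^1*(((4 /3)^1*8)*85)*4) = -252875 /144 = -1756.08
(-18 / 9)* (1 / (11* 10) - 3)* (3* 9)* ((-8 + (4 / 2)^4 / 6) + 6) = 107.67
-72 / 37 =-1.95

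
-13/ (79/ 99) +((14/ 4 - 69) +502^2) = 39803709/ 158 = 251922.21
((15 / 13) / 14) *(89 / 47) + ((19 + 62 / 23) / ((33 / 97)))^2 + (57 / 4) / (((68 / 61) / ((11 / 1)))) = 2819882282993995 / 670180374864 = 4207.65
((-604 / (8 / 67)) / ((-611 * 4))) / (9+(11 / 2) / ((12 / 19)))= 30351 / 259675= 0.12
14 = 14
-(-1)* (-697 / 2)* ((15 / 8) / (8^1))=-10455 / 128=-81.68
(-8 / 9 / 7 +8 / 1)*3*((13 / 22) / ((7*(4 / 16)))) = 12896 / 1617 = 7.98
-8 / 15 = -0.53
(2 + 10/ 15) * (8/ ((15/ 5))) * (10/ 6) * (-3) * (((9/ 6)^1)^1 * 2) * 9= -960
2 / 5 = 0.40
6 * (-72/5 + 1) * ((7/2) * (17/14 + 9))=-28743/10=-2874.30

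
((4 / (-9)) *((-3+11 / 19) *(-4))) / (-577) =736 / 98667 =0.01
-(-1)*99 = 99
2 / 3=0.67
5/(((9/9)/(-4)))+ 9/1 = -11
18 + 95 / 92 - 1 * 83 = -5885 / 92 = -63.97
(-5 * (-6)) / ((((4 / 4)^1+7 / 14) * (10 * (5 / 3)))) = 6 / 5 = 1.20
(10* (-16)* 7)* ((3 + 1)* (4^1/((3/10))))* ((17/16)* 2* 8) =-1015466.67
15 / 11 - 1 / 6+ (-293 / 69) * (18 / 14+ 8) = -406271 / 10626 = -38.23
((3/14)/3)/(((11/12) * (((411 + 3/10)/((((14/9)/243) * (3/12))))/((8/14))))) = 40/230875029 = 0.00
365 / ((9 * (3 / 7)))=2555 / 27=94.63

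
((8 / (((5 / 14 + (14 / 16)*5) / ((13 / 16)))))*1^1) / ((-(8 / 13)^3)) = -199927 / 33920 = -5.89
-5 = -5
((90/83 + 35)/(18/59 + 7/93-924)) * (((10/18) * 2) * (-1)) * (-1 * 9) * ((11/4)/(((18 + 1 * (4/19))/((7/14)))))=-17173075425/582159923672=-0.03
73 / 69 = 1.06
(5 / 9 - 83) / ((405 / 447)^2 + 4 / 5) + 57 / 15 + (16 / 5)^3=-2893614619 / 202420125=-14.30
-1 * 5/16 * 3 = -15/16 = -0.94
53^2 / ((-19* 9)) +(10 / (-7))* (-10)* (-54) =-787.86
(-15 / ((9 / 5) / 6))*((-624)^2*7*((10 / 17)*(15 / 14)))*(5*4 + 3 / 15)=-1735013647.06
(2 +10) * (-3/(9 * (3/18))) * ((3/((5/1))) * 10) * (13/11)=-1872/11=-170.18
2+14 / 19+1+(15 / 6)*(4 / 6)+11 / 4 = 1859 / 228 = 8.15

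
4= 4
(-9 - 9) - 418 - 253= -689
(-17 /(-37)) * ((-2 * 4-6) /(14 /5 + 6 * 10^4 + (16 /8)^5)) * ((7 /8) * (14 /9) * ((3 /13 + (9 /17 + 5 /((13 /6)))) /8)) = -3955 /70718544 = -0.00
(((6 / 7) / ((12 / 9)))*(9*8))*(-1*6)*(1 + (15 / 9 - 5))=648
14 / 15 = 0.93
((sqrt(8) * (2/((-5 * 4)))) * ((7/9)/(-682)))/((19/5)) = 7 * sqrt(2)/116622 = 0.00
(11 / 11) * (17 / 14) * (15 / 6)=85 / 28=3.04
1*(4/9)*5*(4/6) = 40/27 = 1.48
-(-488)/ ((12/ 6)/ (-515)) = -125660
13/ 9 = 1.44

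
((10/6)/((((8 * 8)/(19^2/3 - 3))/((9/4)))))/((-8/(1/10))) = -11/128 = -0.09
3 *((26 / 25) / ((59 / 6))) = 468 / 1475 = 0.32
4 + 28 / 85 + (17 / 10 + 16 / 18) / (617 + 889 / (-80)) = 160694392 / 37080315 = 4.33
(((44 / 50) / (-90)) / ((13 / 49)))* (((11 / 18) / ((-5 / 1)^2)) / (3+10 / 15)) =-539 / 2193750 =-0.00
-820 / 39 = -21.03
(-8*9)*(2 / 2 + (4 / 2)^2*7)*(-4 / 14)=4176 / 7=596.57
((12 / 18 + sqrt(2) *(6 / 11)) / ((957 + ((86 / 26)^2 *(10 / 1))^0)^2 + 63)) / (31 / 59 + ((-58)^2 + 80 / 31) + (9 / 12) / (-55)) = 804760 / 3730555530873093 + 219480 *sqrt(2) / 1243518510291031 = 0.00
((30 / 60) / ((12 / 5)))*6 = 5 / 4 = 1.25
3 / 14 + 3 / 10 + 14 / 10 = 67 / 35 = 1.91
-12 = -12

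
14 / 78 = 7 / 39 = 0.18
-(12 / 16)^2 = -9 / 16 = -0.56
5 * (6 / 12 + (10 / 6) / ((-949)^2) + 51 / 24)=283689515 / 21614424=13.13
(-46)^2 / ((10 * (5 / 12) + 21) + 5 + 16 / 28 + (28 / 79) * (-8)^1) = 7020888 / 92581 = 75.84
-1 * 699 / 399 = -233 / 133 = -1.75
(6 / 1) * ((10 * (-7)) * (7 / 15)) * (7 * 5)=-6860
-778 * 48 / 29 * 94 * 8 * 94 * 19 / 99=-16718560256 / 957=-17469759.93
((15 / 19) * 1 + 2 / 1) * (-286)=-15158 / 19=-797.79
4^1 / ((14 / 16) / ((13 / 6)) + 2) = 208 / 125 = 1.66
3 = 3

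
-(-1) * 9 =9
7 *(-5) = -35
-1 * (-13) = 13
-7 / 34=-0.21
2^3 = 8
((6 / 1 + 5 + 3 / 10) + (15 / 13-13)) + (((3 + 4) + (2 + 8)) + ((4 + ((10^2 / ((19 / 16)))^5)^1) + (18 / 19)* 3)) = 1363148807498800661 / 321892870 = 4234790312.38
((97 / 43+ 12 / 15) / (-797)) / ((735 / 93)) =-20367 / 41981975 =-0.00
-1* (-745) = 745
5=5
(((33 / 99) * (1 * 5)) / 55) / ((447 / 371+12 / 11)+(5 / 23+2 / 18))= 25599 / 2216891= 0.01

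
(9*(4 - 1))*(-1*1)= -27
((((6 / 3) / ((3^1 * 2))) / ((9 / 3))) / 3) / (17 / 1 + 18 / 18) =1 / 486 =0.00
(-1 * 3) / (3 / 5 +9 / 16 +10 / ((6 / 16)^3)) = -6480 / 412111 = -0.02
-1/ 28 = -0.04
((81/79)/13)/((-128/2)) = -81/65728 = -0.00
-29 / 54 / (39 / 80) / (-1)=1160 / 1053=1.10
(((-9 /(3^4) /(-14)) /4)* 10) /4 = 5 /1008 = 0.00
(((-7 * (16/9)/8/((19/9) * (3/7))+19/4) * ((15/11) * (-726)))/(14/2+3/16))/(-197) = 182424/86089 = 2.12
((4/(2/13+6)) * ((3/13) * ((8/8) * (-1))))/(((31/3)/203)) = -1827/620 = -2.95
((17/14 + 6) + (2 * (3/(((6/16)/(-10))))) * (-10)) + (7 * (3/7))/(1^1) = 22543/14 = 1610.21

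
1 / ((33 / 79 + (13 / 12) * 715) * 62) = 474 / 22775731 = 0.00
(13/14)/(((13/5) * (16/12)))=15/56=0.27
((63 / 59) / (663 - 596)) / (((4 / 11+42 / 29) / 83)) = 1668051 / 2284834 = 0.73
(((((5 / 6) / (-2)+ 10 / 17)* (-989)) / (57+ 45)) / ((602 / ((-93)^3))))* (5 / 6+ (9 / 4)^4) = 69625886695 / 1183744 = 58818.37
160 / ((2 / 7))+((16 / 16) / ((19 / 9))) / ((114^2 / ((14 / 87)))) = 668340967 / 1193466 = 560.00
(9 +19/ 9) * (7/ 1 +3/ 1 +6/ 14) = 7300/ 63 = 115.87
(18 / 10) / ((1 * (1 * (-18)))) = -1 / 10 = -0.10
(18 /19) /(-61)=-0.02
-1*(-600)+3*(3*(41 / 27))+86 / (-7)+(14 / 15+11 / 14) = 6031 / 10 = 603.10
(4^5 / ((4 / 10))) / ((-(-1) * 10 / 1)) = 256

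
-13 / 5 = -2.60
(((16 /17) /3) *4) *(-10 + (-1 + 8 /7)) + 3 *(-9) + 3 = -4328 /119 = -36.37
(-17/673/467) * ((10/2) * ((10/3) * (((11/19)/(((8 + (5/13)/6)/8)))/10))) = -11440/220946573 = -0.00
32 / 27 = 1.19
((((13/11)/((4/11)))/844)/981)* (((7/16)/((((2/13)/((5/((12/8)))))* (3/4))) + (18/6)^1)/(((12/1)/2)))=7319/715360896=0.00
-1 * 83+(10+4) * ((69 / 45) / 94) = -58354 / 705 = -82.77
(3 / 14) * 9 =27 / 14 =1.93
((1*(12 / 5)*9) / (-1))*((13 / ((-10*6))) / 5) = 117 / 125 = 0.94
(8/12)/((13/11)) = 0.56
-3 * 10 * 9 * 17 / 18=-255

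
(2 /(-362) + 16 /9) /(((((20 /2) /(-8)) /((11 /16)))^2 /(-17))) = -5938559 /651600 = -9.11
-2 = -2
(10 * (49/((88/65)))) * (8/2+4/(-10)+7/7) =73255/44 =1664.89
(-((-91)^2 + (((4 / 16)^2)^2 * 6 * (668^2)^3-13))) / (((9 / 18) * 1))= -4164856626519384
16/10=8/5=1.60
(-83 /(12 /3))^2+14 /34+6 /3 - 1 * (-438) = 870.97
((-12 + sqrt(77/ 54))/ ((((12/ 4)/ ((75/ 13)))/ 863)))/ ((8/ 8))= -258900/ 13 + 21575 * sqrt(462)/ 234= -17933.60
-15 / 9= -5 / 3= -1.67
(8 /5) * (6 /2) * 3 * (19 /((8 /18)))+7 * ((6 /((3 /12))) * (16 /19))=71922 /95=757.07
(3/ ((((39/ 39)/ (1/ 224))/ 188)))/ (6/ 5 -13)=-705/ 3304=-0.21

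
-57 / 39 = -19 / 13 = -1.46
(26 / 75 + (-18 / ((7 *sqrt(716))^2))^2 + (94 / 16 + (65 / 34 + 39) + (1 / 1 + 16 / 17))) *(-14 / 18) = -38508378683951 / 1008887783400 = -38.17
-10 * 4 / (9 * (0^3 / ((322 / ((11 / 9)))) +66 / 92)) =-1840 / 297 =-6.20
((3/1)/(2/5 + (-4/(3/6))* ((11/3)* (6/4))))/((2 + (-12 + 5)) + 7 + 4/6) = -45/1744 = -0.03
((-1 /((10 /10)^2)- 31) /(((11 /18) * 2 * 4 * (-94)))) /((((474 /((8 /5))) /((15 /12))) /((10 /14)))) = 60 /285901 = 0.00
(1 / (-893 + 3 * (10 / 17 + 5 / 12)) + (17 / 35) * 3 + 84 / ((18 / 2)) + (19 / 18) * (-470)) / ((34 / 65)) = -20045835472 / 21605283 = -927.82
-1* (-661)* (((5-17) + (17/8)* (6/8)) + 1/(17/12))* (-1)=3488097/544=6411.94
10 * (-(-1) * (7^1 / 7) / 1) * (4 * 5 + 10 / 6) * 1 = 650 / 3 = 216.67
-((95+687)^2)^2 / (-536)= 46745200322 / 67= 697689557.04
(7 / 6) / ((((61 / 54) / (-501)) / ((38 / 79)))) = -1199394 / 4819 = -248.89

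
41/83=0.49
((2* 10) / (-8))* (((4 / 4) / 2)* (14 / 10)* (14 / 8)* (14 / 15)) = -343 / 120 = -2.86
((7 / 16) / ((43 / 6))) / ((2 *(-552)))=-7 / 126592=-0.00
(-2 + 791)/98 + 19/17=15275/1666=9.17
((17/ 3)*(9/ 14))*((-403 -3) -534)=-23970/ 7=-3424.29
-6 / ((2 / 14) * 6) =-7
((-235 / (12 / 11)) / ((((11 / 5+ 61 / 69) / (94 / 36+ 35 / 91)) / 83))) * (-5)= 86481756625 / 995904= 86837.44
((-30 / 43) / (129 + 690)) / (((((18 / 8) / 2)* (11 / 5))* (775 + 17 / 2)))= -0.00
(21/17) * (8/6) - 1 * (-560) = 9548/17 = 561.65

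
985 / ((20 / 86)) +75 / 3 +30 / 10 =8527 / 2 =4263.50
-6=-6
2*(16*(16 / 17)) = 512 / 17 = 30.12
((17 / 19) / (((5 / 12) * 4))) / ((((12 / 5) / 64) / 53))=14416 / 19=758.74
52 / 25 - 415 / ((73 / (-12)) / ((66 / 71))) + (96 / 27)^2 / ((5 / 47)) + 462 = 6783600566 / 10495575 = 646.33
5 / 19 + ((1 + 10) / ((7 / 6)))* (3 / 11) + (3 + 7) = 1707 / 133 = 12.83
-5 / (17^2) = -5 / 289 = -0.02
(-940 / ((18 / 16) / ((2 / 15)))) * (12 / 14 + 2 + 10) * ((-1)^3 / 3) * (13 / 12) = 97760 / 189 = 517.25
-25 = -25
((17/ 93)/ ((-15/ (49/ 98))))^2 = 289/ 7784100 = 0.00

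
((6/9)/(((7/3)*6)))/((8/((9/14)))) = 3/784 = 0.00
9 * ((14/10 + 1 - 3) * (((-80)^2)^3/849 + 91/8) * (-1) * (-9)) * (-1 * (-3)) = -509607954773937/11320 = -45018370563.07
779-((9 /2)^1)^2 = 3035 /4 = 758.75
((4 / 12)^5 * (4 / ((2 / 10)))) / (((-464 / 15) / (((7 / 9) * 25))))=-4375 / 84564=-0.05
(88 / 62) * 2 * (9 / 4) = 198 / 31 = 6.39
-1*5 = -5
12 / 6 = 2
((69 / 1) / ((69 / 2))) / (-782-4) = -1 / 393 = -0.00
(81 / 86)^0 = 1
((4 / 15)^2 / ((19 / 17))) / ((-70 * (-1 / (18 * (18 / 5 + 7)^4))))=206.55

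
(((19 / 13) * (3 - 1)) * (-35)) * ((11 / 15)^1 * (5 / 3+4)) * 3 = -49742 / 39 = -1275.44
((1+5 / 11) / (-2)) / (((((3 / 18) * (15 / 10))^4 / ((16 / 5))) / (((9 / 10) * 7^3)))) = -50577408 / 275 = -183917.85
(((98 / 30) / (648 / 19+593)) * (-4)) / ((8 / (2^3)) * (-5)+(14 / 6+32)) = -931 / 1310650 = -0.00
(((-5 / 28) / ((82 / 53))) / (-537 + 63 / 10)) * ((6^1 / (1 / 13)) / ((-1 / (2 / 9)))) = -17225 / 4569327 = -0.00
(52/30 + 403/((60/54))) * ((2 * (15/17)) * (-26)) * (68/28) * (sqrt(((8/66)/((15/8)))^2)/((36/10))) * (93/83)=-140991968/172557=-817.07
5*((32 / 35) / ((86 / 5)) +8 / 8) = 1585 / 301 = 5.27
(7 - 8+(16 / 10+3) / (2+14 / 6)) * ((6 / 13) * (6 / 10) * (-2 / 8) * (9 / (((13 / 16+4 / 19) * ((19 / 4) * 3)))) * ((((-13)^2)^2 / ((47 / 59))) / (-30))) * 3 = 17229888 / 1827125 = 9.43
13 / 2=6.50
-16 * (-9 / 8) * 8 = 144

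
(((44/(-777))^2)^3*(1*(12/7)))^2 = 0.00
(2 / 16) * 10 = 5 / 4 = 1.25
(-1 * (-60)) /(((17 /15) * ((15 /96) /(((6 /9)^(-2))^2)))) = 29160 /17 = 1715.29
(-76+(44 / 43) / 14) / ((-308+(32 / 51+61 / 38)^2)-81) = 85836058776 / 434132416487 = 0.20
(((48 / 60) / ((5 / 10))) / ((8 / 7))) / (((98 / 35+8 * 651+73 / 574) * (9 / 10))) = 40180 / 134598249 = 0.00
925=925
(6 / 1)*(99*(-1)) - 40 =-634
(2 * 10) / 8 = 5 / 2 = 2.50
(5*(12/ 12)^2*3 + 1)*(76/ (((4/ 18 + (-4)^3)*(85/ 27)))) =-147744/ 24395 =-6.06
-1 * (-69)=69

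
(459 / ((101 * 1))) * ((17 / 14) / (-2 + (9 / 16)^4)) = -255688704 / 88029277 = -2.90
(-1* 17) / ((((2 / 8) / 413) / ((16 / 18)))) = -224672 / 9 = -24963.56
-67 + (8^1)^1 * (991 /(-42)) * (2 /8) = -2398 /21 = -114.19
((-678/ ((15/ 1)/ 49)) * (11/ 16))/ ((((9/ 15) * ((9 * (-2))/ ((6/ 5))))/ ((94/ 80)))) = 198.79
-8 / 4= -2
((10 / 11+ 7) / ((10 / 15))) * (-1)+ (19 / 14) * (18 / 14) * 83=71667 / 539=132.96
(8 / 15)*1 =8 / 15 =0.53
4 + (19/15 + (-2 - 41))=-566/15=-37.73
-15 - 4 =-19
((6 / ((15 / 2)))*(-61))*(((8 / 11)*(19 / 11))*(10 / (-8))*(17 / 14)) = 78812 / 847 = 93.05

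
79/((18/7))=553/18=30.72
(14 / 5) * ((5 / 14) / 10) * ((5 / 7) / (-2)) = -1 / 28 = -0.04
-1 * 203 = -203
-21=-21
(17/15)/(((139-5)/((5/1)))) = 17/402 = 0.04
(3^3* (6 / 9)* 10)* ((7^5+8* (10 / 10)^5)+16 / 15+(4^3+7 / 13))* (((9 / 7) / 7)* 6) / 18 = 118501848 / 637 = 186031.16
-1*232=-232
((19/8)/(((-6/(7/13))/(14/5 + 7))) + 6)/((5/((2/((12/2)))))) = 12203/46800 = 0.26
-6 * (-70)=420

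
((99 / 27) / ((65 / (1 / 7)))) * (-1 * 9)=-33 / 455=-0.07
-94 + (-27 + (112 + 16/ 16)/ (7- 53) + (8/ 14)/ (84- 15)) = -119251/ 966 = -123.45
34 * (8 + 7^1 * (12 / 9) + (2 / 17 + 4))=2188 / 3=729.33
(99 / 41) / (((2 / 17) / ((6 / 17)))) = 297 / 41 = 7.24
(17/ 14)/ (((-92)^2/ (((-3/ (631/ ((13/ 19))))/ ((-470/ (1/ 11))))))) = 663/ 7344752972480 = 0.00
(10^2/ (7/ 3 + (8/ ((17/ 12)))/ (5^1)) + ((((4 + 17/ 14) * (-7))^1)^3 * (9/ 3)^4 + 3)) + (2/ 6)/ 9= -751232810809/ 190728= -3938765.21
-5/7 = -0.71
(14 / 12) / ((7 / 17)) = 17 / 6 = 2.83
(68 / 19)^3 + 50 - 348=-1729550 / 6859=-252.16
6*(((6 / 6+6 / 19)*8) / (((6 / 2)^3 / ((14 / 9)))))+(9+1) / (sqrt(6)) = 5600 / 1539+5*sqrt(6) / 3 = 7.72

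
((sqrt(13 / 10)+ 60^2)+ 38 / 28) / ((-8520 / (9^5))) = -992397177 / 39760 -19683 * sqrt(130) / 28400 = -24967.59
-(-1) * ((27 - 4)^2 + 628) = 1157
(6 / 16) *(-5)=-15 / 8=-1.88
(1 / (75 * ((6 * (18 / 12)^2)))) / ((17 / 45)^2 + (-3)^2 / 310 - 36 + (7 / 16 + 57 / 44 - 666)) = -10912 / 7734932881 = -0.00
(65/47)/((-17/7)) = -455/799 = -0.57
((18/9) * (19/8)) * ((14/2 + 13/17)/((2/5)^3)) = 78375/136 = 576.29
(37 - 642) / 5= -121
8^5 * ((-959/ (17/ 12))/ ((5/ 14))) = -5279318016/ 85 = -62109623.72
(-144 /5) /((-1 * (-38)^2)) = 0.02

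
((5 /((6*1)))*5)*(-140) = -1750 /3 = -583.33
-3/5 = -0.60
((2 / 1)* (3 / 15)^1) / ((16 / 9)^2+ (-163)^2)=162 / 10761725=0.00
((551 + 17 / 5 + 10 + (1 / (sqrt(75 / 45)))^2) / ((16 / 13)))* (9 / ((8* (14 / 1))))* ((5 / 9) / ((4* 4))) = 36725 / 28672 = 1.28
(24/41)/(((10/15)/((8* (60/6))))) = 70.24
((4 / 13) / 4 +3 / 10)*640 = 3136 / 13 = 241.23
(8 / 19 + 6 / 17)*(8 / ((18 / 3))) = 1000 / 969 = 1.03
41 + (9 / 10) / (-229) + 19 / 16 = 772803 / 18320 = 42.18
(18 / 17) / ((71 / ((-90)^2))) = 145800 / 1207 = 120.80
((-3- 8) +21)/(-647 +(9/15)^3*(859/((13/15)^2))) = -4225/168989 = -0.03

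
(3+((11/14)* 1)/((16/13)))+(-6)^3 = -212.36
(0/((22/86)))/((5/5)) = 0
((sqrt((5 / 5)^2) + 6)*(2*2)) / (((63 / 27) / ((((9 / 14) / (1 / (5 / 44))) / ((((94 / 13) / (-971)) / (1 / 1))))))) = -1704105 / 14476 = -117.72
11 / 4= 2.75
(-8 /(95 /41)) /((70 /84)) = -1968 /475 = -4.14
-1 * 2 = -2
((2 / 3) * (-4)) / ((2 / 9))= -12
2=2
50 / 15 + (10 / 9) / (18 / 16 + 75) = 18350 / 5481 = 3.35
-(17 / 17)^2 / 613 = -1 / 613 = -0.00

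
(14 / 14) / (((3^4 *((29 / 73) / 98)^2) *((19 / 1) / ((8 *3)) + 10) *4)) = 14622776 / 840159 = 17.40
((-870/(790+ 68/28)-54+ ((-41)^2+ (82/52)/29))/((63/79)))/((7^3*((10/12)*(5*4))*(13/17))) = 434905748819/932474552100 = 0.47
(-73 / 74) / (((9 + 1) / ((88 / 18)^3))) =-11.53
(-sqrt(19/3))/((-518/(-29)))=-29*sqrt(57)/1554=-0.14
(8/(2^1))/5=0.80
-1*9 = -9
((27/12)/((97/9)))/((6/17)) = 459/776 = 0.59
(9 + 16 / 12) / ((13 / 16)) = 496 / 39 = 12.72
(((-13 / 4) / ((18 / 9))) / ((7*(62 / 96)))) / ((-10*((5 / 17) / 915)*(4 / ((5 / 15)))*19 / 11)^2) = -5074666311 / 62669600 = -80.97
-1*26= -26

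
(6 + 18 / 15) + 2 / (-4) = 67 / 10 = 6.70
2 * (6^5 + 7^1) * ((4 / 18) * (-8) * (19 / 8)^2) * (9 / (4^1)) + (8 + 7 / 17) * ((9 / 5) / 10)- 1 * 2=-351208.36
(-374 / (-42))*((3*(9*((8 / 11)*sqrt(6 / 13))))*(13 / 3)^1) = 514.77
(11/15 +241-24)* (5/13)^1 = 3266/39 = 83.74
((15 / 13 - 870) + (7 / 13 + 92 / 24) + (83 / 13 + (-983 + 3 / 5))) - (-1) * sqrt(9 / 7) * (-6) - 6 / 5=-718259 / 390 - 18 * sqrt(7) / 7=-1848.49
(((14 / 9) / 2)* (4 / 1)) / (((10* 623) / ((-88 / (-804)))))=44 / 805005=0.00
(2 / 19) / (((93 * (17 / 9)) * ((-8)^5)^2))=3 / 5375688441856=0.00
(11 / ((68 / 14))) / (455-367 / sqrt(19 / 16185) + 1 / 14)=-2769382 * sqrt(307515) / 7250454507337-65245411 / 7250454507337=-0.00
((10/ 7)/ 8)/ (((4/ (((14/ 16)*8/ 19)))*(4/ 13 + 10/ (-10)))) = -65/ 2736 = -0.02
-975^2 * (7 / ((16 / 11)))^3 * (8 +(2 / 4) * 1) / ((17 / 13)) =-5641891880625 / 8192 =-688707504.96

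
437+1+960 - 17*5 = 1313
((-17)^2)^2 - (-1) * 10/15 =83521.67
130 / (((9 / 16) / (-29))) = -60320 / 9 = -6702.22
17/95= 0.18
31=31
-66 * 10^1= -660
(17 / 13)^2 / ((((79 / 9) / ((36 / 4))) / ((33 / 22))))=70227 / 26702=2.63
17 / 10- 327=-3253 / 10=-325.30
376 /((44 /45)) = 4230 /11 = 384.55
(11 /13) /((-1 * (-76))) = 11 /988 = 0.01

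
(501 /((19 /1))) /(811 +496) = 501 /24833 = 0.02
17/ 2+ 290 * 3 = 1757/ 2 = 878.50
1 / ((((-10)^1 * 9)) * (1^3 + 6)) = -1 / 630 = -0.00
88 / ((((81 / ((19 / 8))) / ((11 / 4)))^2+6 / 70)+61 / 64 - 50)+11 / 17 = 259222841757 / 174398461799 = 1.49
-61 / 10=-6.10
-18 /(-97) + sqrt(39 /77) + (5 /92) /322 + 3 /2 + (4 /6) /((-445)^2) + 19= sqrt(3003) /77 + 35312442179131 /1707091146600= 21.40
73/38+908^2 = 31329705/38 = 824465.92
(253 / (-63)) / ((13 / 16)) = -4048 / 819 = -4.94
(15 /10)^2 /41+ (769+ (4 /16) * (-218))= 117187 /164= 714.55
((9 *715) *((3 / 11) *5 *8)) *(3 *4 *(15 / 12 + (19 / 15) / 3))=1408680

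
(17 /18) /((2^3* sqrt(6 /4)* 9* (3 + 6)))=17* sqrt(6) /34992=0.00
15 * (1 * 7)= 105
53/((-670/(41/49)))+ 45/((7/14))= 2952527/32830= 89.93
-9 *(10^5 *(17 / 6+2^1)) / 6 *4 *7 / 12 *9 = -15225000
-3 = -3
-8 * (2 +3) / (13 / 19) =-760 / 13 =-58.46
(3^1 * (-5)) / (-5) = 3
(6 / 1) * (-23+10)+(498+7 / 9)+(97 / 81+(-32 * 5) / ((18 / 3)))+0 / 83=32020 / 81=395.31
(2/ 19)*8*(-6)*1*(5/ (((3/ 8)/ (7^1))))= -8960/ 19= -471.58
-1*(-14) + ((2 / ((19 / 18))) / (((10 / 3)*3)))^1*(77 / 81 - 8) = 12.66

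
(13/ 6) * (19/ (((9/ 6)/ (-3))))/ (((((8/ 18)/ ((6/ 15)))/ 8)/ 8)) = -23712/ 5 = -4742.40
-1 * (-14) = 14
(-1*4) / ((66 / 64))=-128 / 33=-3.88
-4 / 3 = -1.33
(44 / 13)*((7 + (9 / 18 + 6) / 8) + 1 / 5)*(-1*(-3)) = 21153 / 260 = 81.36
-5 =-5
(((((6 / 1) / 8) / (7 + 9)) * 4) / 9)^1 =1 / 48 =0.02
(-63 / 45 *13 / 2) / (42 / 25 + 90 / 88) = -10010 / 2973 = -3.37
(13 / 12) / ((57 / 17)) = 221 / 684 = 0.32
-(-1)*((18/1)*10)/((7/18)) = 3240/7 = 462.86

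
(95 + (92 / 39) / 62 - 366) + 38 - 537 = -930884 / 1209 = -769.96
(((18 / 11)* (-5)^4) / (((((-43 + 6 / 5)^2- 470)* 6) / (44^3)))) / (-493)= -363000000 / 15741983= -23.06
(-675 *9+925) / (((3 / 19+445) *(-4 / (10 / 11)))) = 244625 / 93038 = 2.63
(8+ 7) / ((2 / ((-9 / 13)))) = -135 / 26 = -5.19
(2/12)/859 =0.00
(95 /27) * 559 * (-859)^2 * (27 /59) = 664155432.29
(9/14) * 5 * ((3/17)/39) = 45/3094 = 0.01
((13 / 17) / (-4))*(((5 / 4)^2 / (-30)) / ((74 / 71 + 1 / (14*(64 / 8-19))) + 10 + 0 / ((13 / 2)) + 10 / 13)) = 923923 / 1095388608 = 0.00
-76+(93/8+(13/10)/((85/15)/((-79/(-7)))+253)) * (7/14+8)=27463877/1201600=22.86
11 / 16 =0.69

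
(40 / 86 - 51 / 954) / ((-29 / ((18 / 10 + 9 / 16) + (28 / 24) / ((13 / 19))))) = -5495203 / 95171040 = -0.06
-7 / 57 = -0.12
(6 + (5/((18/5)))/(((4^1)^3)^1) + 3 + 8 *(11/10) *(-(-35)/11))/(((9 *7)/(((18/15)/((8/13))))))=554437/483840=1.15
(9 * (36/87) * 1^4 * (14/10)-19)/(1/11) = -21989/145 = -151.65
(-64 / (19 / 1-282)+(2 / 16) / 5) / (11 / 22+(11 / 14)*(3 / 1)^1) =19761 / 210400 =0.09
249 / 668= 0.37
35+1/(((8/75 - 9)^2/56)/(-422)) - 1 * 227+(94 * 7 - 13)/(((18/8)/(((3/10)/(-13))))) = -2876793398/5783557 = -497.41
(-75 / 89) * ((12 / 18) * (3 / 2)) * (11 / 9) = -275 / 267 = -1.03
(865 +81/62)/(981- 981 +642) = 53711/39804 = 1.35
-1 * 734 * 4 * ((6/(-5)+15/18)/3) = 16148/45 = 358.84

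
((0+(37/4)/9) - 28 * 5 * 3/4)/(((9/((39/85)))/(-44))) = 535249/2295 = 233.22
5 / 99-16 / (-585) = 167 / 2145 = 0.08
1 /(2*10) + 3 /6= 11 /20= 0.55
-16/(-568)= 2/71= 0.03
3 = 3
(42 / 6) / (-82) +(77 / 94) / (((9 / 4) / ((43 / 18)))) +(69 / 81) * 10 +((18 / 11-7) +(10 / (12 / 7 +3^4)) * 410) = 35461817161 / 662745402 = 53.51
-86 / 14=-43 / 7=-6.14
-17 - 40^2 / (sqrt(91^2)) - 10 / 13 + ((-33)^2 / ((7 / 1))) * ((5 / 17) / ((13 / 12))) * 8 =302.54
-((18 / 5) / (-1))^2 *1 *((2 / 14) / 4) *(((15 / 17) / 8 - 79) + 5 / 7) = 6028263 / 166600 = 36.18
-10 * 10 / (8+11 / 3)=-60 / 7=-8.57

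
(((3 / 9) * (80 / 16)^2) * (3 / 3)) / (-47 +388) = 25 / 1023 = 0.02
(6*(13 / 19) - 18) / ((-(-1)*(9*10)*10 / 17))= -374 / 1425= -0.26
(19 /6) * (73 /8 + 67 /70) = 17879 /560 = 31.93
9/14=0.64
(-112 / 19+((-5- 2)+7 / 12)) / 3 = -2807 / 684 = -4.10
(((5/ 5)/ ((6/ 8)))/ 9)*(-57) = -76/ 9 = -8.44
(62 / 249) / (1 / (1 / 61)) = 62 / 15189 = 0.00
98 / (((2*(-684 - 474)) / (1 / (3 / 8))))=-196 / 1737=-0.11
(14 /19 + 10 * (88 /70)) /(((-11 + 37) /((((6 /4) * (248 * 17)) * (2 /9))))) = 1243720 /1729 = 719.33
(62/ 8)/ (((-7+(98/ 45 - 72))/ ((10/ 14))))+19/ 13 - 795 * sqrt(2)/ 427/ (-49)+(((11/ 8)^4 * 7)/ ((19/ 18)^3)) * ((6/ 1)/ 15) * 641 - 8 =795 * sqrt(2)/ 20923+15047643289202341/ 2761922858240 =5448.30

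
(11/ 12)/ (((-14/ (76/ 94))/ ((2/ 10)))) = -209/ 19740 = -0.01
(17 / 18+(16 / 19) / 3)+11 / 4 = 2719 / 684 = 3.98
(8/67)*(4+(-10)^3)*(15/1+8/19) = -2334624/1273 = -1833.95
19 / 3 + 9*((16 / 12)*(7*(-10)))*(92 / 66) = -38431 / 33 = -1164.58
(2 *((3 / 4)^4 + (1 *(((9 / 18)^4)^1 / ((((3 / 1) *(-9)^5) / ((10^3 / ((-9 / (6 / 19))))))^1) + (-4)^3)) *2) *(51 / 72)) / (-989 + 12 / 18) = 5610900377341 / 30657258224640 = 0.18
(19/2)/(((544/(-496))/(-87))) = 51243/68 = 753.57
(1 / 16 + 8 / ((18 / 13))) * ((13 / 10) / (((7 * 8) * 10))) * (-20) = -10933 / 40320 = -0.27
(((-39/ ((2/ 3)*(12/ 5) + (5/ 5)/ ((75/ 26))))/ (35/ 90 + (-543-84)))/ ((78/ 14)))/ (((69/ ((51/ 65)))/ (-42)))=-674730/ 246186733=-0.00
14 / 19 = 0.74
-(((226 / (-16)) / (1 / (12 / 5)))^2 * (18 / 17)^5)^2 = -2947160997867537705024 / 1259996187780625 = -2339023.74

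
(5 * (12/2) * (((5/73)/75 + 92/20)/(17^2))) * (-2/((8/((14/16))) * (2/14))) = -123431/168776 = -0.73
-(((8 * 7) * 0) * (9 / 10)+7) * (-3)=21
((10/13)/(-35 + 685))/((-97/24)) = -24/81965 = -0.00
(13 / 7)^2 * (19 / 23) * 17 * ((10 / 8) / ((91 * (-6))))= -20995 / 189336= -0.11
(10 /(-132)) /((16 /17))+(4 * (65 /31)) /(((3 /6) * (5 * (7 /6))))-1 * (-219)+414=635.80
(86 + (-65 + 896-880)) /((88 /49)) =1813 /88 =20.60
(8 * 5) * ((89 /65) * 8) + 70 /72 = 205511 /468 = 439.13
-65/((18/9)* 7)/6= -65/84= -0.77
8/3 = 2.67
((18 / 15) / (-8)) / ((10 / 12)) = -9 / 50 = -0.18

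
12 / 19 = 0.63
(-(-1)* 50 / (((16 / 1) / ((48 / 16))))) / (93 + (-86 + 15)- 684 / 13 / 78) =12675 / 28832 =0.44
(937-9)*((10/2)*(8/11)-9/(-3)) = 67744/11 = 6158.55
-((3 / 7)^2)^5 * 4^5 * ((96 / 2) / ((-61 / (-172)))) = -499208749056 / 17230990189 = -28.97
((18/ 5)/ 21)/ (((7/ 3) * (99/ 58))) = 116/ 2695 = 0.04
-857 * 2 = -1714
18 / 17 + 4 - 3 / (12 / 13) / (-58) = 20173 / 3944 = 5.11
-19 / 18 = -1.06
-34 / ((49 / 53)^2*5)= -95506 / 12005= -7.96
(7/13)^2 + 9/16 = 2305/2704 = 0.85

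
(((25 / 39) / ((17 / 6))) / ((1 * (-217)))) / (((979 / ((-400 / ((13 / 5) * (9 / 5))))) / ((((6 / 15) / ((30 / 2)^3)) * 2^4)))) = 25600 / 148314743577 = 0.00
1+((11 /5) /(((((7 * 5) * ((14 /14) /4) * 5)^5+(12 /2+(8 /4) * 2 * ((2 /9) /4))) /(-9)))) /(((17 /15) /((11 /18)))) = 25112020786519 /25112022459223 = 1.00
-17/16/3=-17/48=-0.35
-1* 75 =-75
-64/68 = -16/17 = -0.94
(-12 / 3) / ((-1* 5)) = 4 / 5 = 0.80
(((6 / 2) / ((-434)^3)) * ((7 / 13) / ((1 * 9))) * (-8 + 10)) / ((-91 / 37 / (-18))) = -111 / 3453789794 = -0.00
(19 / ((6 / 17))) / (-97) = -323 / 582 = -0.55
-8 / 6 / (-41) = 4 / 123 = 0.03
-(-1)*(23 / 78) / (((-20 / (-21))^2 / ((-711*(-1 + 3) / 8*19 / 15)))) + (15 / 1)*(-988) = -3097784643 / 208000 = -14893.20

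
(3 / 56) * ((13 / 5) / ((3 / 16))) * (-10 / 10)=-26 / 35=-0.74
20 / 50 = 2 / 5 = 0.40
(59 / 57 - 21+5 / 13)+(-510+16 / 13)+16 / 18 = -1172545 / 2223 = -527.46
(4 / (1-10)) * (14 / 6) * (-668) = 18704 / 27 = 692.74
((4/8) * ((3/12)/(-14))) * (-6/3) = 1/56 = 0.02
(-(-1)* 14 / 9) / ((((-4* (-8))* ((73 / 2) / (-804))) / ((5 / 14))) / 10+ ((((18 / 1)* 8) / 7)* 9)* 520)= 82075 / 5079650538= 0.00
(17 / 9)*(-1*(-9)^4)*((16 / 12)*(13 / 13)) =-16524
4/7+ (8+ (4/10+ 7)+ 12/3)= 699/35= 19.97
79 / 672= 0.12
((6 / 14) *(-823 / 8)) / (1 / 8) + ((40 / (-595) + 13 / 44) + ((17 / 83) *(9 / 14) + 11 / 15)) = -2292154367 / 6518820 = -351.62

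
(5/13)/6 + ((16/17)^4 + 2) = 18558689/6514638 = 2.85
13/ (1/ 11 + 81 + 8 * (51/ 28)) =1001/ 7366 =0.14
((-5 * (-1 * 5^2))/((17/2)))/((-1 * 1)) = -250/17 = -14.71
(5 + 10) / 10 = 3 / 2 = 1.50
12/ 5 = 2.40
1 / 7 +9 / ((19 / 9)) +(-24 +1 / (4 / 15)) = -8429 / 532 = -15.84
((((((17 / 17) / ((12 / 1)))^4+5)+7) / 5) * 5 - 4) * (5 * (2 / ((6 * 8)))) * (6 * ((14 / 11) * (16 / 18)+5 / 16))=1896940715 / 131383296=14.44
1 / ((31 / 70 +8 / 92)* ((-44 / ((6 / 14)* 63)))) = -21735 / 18766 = -1.16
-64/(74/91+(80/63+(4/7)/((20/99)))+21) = -65520/26527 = -2.47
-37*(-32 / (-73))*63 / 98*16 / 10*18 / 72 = -10656 / 2555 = -4.17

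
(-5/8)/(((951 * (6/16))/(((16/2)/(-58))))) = 20/82737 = 0.00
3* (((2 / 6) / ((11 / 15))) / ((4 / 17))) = 255 / 44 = 5.80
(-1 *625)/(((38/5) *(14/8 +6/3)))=-1250/57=-21.93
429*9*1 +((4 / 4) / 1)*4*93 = 4233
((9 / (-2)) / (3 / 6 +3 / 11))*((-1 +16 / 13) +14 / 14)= -1584 / 221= -7.17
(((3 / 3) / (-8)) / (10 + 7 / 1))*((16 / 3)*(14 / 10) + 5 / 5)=-127 / 2040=-0.06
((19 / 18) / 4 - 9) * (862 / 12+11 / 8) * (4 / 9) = -1105153 / 3888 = -284.25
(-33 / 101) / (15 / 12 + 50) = -132 / 20705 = -0.01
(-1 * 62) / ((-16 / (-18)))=-279 / 4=-69.75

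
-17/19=-0.89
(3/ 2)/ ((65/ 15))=9/ 26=0.35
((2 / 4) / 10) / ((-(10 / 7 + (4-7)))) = 7 / 220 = 0.03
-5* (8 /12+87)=-1315 /3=-438.33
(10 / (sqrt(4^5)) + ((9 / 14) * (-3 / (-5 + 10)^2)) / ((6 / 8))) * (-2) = -587 / 1400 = -0.42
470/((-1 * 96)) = -235/48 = -4.90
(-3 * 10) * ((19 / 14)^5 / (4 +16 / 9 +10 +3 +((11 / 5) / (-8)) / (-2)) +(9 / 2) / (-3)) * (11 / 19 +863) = 32555.28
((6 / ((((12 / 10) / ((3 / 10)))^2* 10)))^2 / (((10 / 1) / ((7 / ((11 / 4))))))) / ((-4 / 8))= -63 / 88000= -0.00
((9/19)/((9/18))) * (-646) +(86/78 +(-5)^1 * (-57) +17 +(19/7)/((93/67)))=-2597650/8463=-306.94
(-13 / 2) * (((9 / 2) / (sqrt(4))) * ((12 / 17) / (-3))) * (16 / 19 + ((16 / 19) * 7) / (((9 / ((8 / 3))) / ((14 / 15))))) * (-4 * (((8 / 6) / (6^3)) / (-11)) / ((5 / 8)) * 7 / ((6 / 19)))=6924736 / 10224225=0.68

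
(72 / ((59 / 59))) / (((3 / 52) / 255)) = 318240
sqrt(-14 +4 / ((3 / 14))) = sqrt(42) / 3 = 2.16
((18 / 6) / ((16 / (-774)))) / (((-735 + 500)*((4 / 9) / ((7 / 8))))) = 73143 / 60160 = 1.22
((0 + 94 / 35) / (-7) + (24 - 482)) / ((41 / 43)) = -4829072 / 10045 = -480.74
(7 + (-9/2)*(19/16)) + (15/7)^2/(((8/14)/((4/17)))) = 13507/3808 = 3.55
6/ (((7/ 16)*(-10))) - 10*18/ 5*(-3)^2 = -325.37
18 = 18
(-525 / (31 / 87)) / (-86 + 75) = 45675 / 341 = 133.94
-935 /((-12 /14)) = 6545 /6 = 1090.83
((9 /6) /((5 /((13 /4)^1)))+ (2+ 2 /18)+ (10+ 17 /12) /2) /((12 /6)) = 1583 /360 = 4.40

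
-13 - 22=-35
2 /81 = 0.02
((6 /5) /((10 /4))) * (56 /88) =84 /275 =0.31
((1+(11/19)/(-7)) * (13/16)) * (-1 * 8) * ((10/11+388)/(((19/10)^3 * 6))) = -565409000/10034717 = -56.35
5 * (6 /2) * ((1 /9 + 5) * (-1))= -230 /3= -76.67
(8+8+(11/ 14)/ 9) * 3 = 2027/ 42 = 48.26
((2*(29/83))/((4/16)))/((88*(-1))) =-29/913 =-0.03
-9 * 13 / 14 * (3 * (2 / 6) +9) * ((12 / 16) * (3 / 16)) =-5265 / 448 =-11.75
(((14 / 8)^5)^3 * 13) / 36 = 61718299629259 / 38654705664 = 1596.66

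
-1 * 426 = -426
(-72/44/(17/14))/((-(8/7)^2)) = 1.03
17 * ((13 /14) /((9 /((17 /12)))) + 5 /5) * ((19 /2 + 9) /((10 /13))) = 14170741 /30240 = 468.61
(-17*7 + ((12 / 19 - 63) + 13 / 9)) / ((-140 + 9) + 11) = 30767 / 20520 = 1.50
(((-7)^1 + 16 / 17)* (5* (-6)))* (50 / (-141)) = -51500 / 799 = -64.46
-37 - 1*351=-388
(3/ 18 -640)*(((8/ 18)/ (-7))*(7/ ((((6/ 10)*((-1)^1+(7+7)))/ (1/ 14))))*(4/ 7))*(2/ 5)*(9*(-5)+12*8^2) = 7401592/ 17199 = 430.35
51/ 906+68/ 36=5287/ 2718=1.95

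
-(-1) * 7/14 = 1/2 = 0.50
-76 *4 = -304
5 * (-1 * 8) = -40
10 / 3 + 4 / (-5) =38 / 15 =2.53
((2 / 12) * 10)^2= 25 / 9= 2.78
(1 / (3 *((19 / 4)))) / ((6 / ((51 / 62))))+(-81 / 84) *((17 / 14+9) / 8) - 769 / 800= -2.18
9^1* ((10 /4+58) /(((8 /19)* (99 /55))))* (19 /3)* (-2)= -218405 /24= -9100.21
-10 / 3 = -3.33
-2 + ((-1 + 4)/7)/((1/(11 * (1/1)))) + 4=47/7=6.71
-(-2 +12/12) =1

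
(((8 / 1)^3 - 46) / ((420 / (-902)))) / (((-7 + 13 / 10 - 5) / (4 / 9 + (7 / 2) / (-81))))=6830395 / 182007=37.53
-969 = -969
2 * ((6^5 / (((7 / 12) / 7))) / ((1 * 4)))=46656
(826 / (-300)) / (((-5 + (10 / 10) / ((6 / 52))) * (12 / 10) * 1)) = -413 / 660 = -0.63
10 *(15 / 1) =150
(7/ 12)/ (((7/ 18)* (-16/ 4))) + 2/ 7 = -5/ 56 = -0.09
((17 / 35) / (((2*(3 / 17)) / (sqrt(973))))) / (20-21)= -289*sqrt(973) / 210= -42.93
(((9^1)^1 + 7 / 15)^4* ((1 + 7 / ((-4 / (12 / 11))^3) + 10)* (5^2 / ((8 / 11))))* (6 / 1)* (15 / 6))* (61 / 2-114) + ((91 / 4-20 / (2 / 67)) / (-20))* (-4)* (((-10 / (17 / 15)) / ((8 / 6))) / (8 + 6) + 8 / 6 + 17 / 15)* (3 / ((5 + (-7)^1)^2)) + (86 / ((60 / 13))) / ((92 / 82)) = -53715870126163034653 / 14306846400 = -3754556987.92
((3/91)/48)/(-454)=-1/661024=-0.00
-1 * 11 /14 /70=-11 /980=-0.01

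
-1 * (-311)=311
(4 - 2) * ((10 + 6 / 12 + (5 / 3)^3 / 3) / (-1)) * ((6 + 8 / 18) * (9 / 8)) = -56579 / 324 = -174.63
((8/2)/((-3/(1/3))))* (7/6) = -14/27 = -0.52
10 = 10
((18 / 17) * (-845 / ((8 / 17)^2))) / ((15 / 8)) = -8619 / 4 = -2154.75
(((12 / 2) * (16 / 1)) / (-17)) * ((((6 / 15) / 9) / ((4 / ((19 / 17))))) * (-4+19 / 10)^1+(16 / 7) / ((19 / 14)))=-1285384 / 137275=-9.36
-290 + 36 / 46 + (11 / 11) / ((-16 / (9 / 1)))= -289.78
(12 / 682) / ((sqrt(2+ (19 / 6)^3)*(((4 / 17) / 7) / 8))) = 8568*sqrt(43746) / 2486231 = 0.72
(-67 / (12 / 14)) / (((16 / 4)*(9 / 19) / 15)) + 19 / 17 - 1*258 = -1071859 / 1224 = -875.70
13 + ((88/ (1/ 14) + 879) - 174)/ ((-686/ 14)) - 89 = -5661/ 49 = -115.53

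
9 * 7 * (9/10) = 567/10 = 56.70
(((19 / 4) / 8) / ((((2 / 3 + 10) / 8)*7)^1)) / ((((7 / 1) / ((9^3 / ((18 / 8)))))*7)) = 4617 / 10976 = 0.42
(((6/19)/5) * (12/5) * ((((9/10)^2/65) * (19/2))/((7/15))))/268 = 0.00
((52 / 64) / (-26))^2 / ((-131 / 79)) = -79 / 134144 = -0.00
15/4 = 3.75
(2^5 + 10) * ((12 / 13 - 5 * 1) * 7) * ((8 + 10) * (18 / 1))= -5048568 / 13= -388351.38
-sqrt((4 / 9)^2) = -4 / 9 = -0.44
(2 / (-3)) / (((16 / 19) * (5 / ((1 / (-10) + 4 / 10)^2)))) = -57 / 4000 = -0.01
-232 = -232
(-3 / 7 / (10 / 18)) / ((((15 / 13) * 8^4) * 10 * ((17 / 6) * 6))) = -117 / 121856000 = -0.00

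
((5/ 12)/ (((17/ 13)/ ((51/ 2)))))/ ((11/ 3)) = 195/ 88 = 2.22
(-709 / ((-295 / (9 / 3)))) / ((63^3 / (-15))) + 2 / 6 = 545690 / 1639197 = 0.33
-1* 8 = -8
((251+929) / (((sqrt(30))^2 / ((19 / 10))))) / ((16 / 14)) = 7847 / 120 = 65.39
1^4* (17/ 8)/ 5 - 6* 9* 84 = -181423/ 40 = -4535.58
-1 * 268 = -268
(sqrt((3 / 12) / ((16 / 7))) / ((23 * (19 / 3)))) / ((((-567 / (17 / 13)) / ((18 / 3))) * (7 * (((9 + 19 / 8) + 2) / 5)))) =-170 * sqrt(7) / 268069347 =-0.00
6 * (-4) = -24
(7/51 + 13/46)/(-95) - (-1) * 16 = 712987/44574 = 16.00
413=413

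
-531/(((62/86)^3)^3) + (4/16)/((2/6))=-1067427388887372519/105758488642684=-10093.07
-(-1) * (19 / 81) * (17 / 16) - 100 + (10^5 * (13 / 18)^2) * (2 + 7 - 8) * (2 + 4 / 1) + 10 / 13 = 5271132359 / 16848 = 312863.98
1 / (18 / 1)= 1 / 18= 0.06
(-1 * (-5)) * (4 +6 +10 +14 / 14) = 105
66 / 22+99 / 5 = 114 / 5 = 22.80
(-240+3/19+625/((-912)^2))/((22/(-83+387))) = -199486607/60192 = -3314.17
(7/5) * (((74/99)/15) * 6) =1036/2475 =0.42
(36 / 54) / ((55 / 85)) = 1.03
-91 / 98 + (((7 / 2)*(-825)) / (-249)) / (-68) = -86847 / 79016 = -1.10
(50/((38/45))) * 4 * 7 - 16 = 31196/19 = 1641.89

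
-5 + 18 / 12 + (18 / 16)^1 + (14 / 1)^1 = 93 / 8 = 11.62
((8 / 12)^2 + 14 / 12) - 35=-601 / 18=-33.39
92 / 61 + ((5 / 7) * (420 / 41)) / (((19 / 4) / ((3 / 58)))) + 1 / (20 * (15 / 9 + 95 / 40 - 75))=18624016274 / 11734104265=1.59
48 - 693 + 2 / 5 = -3223 / 5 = -644.60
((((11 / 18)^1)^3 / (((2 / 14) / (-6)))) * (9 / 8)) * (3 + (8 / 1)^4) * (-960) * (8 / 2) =169735035.56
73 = 73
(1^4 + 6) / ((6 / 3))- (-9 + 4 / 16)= 49 / 4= 12.25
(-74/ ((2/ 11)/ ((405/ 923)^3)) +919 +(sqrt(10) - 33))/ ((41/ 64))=1334.29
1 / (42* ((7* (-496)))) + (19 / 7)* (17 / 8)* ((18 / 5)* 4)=60558619 / 729120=83.06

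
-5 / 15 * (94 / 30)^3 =-103823 / 10125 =-10.25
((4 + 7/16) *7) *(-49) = -24353/16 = -1522.06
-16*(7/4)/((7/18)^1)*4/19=-288/19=-15.16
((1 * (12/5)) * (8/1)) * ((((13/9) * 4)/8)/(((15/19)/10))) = 7904/45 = 175.64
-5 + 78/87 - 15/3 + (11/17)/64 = -286913/31552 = -9.09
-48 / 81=-16 / 27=-0.59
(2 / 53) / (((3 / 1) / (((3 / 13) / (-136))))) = -1 / 46852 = -0.00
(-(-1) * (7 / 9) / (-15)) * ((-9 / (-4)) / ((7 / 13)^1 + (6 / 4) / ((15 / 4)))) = -0.12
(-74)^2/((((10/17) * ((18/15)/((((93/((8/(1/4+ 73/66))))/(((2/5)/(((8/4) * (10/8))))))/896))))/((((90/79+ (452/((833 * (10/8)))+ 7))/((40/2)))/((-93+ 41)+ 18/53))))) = -276542055973/39068237824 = -7.08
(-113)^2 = 12769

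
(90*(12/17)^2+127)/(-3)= -49663/867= -57.28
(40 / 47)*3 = 120 / 47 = 2.55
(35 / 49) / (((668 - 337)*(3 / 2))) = 0.00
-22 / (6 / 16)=-176 / 3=-58.67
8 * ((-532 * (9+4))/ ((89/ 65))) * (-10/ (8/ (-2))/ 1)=-8990800/ 89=-101020.22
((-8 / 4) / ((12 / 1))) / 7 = -1 / 42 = -0.02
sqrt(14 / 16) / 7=sqrt(14) / 28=0.13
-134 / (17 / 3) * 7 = -2814 / 17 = -165.53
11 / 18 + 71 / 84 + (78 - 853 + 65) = -708.54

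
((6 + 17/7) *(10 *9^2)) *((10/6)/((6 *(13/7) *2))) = 13275/26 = 510.58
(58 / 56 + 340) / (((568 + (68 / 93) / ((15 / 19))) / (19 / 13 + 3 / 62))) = 522950985 / 577778656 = 0.91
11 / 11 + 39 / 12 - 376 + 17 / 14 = -10375 / 28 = -370.54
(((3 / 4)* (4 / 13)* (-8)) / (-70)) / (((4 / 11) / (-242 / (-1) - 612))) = -2442 / 91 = -26.84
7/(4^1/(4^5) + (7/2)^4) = 1792/38417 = 0.05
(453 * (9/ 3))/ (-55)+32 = 401/ 55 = 7.29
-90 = -90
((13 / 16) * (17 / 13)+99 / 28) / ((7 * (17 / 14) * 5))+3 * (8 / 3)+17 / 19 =9.00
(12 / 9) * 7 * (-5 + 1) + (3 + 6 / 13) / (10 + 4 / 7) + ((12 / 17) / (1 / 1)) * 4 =-1677055 / 49062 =-34.18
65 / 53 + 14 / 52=2061 / 1378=1.50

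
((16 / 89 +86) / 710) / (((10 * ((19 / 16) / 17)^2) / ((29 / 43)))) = 822813056 / 490449185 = 1.68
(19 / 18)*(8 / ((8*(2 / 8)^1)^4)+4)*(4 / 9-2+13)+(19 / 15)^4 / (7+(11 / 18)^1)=168610693 / 3082500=54.70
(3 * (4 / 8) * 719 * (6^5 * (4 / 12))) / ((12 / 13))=3028428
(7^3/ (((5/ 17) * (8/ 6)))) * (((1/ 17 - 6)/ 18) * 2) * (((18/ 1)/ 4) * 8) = -103929/ 5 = -20785.80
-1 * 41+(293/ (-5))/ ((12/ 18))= -1289/ 10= -128.90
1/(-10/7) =-7/10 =-0.70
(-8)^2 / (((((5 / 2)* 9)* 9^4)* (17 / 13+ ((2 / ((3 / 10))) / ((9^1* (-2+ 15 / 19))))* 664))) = -0.00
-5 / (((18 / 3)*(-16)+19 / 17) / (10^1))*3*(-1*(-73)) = 186150 / 1613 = 115.41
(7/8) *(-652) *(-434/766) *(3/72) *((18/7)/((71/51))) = 5411763/217544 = 24.88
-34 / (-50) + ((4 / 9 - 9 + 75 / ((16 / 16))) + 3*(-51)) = -19322 / 225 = -85.88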